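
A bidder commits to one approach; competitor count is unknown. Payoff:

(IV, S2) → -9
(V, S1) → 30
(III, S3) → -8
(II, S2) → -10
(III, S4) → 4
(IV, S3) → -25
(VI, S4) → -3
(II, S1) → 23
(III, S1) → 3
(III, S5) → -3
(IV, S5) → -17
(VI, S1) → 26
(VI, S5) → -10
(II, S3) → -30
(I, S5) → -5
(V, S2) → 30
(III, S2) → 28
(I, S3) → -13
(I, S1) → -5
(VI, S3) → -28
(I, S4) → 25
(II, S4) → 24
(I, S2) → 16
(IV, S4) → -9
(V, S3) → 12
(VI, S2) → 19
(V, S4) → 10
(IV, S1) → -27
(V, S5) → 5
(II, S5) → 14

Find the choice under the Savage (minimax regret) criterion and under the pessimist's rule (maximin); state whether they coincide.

Column bests: S1=30, S2=30, S3=12, S4=25, S5=14.
I regrets: 35, 14, 25, 0, 19 → max 35
II regrets: 7, 40, 42, 1, 0 → max 42
III regrets: 27, 2, 20, 21, 17 → max 27
IV regrets: 57, 39, 37, 34, 31 → max 57
V regrets: 0, 0, 0, 15, 9 → max 15
VI regrets: 4, 11, 40, 28, 24 → max 40
Smallest max regret = 15 → V.
Row minima: I=-13, II=-30, III=-8, IV=-27, V=5, VI=-28
Best worst-case = 5 → V.

minimax regret → V; maximin → V (agree)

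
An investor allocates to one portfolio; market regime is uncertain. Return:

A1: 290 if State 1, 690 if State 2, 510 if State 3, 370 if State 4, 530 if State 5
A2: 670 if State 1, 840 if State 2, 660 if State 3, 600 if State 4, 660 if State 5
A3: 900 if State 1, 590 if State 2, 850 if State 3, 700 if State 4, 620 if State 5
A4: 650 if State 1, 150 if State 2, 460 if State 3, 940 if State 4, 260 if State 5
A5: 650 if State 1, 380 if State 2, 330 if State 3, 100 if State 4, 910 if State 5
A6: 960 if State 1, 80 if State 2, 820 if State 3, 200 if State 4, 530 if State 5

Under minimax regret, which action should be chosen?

A3

Column bests: State 1=960, State 2=840, State 3=850, State 4=940, State 5=910.
A1 regrets: 670, 150, 340, 570, 380 → max 670
A2 regrets: 290, 0, 190, 340, 250 → max 340
A3 regrets: 60, 250, 0, 240, 290 → max 290
A4 regrets: 310, 690, 390, 0, 650 → max 690
A5 regrets: 310, 460, 520, 840, 0 → max 840
A6 regrets: 0, 760, 30, 740, 380 → max 760
Smallest max regret = 290 → A3.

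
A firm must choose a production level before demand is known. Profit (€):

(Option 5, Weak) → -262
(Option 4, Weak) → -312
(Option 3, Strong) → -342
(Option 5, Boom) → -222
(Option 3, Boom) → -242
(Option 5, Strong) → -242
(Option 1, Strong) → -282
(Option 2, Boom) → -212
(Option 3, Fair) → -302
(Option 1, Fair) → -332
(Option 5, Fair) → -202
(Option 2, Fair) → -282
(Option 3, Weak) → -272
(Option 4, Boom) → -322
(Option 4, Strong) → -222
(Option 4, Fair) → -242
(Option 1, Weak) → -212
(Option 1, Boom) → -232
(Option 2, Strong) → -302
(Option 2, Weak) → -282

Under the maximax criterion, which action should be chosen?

Row maxima: Option 1=-212, Option 2=-212, Option 3=-242, Option 4=-222, Option 5=-202
Best best-case = -202 → Option 5.

Option 5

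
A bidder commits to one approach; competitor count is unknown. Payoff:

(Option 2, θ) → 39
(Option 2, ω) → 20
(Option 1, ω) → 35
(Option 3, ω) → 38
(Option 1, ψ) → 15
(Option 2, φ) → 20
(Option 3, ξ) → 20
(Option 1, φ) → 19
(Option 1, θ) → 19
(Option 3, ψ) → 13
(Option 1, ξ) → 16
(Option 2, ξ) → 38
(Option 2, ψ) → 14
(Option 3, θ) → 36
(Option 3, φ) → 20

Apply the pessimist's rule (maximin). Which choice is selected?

Option 1

Row minima: Option 1=15, Option 2=14, Option 3=13
Best worst-case = 15 → Option 1.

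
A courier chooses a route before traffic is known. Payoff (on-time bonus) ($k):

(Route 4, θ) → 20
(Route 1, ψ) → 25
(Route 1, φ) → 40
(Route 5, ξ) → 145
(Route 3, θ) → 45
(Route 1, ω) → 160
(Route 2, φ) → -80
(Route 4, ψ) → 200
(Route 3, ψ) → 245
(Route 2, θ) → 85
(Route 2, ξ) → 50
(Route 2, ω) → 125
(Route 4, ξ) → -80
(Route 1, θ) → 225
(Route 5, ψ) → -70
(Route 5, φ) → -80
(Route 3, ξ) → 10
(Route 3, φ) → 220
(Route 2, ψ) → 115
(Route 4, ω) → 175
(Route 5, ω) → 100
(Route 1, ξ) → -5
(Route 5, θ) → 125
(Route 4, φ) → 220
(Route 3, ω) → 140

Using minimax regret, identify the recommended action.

Route 3

Column bests: θ=225, φ=220, ψ=245, ω=175, ξ=145.
Route 1 regrets: 0, 180, 220, 15, 150 → max 220
Route 2 regrets: 140, 300, 130, 50, 95 → max 300
Route 3 regrets: 180, 0, 0, 35, 135 → max 180
Route 4 regrets: 205, 0, 45, 0, 225 → max 225
Route 5 regrets: 100, 300, 315, 75, 0 → max 315
Smallest max regret = 180 → Route 3.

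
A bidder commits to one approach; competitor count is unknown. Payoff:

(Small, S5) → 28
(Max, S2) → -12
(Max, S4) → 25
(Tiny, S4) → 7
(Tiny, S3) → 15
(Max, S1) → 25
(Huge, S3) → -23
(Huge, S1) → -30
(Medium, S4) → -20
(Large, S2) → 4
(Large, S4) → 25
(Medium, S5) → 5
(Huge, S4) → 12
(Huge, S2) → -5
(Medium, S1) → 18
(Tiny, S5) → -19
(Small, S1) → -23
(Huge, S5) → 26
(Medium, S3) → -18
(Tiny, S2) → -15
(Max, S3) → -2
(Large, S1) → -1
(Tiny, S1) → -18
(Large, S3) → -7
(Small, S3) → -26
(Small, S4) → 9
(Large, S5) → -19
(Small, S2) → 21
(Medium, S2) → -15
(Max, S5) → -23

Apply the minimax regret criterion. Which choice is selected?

Column bests: S1=25, S2=21, S3=15, S4=25, S5=28.
Tiny regrets: 43, 36, 0, 18, 47 → max 47
Small regrets: 48, 0, 41, 16, 0 → max 48
Medium regrets: 7, 36, 33, 45, 23 → max 45
Large regrets: 26, 17, 22, 0, 47 → max 47
Huge regrets: 55, 26, 38, 13, 2 → max 55
Max regrets: 0, 33, 17, 0, 51 → max 51
Smallest max regret = 45 → Medium.

Medium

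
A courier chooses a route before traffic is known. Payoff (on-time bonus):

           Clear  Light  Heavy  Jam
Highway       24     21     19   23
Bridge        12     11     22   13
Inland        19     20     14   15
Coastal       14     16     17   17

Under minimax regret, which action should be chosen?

Column bests: Clear=24, Light=21, Heavy=22, Jam=23.
Highway regrets: 0, 0, 3, 0 → max 3
Bridge regrets: 12, 10, 0, 10 → max 12
Inland regrets: 5, 1, 8, 8 → max 8
Coastal regrets: 10, 5, 5, 6 → max 10
Smallest max regret = 3 → Highway.

Highway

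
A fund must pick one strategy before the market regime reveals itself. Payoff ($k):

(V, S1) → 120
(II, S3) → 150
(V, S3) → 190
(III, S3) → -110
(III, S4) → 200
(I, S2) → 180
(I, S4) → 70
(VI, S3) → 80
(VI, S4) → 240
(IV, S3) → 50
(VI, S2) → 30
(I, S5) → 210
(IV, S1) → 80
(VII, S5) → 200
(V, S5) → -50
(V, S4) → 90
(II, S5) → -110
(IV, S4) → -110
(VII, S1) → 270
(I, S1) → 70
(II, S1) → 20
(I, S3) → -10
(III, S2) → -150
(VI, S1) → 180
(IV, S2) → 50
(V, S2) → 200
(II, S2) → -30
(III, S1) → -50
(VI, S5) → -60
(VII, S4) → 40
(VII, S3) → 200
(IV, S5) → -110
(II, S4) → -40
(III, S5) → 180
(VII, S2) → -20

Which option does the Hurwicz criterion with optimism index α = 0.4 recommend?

VII

I: 0.4·210 + 0.6·(-10) = 78
II: 0.4·150 + 0.6·(-110) = -6
III: 0.4·200 + 0.6·(-150) = -10
IV: 0.4·80 + 0.6·(-110) = -34
V: 0.4·200 + 0.6·(-50) = 50
VI: 0.4·240 + 0.6·(-60) = 60
VII: 0.4·270 + 0.6·(-20) = 96
Highest Hurwicz score = 96 → VII.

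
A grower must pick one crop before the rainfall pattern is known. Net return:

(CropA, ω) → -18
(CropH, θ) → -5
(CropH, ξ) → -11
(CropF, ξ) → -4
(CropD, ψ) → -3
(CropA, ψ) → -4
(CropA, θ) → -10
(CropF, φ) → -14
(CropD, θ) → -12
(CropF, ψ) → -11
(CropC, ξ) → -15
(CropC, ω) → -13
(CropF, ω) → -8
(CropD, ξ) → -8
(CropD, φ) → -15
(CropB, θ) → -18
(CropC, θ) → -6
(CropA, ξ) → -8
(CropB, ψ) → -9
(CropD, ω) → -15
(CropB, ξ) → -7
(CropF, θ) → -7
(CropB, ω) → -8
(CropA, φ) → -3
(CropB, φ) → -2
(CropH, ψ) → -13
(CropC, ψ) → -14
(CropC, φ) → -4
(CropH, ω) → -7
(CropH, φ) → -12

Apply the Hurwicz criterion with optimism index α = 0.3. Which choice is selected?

CropH

CropA: 0.3·(-3) + 0.7·(-18) = -13.5
CropH: 0.3·(-5) + 0.7·(-13) = -10.6
CropB: 0.3·(-2) + 0.7·(-18) = -13.2
CropC: 0.3·(-4) + 0.7·(-15) = -11.7
CropF: 0.3·(-4) + 0.7·(-14) = -11
CropD: 0.3·(-3) + 0.7·(-15) = -11.4
Highest Hurwicz score = -10.6 → CropH.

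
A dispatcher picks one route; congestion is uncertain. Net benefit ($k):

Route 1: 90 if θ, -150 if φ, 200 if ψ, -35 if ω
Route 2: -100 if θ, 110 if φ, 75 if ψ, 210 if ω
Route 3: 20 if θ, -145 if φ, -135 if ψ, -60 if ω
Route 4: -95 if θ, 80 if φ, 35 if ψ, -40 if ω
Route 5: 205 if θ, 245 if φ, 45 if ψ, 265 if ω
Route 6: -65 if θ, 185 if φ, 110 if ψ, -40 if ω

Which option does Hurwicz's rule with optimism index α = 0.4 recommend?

Route 5

Route 1: 0.4·200 + 0.6·(-150) = -10
Route 2: 0.4·210 + 0.6·(-100) = 24
Route 3: 0.4·20 + 0.6·(-145) = -79
Route 4: 0.4·80 + 0.6·(-95) = -25
Route 5: 0.4·265 + 0.6·45 = 133
Route 6: 0.4·185 + 0.6·(-65) = 35
Highest Hurwicz score = 133 → Route 5.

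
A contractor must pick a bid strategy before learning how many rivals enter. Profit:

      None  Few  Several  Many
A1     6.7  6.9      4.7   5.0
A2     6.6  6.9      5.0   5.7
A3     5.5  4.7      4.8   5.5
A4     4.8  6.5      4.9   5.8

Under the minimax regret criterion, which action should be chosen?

Column bests: None=6.7, Few=6.9, Several=5.0, Many=5.8.
A1 regrets: 0.0, 0.0, 0.3, 0.8 → max 0.8
A2 regrets: 0.1, 0.0, 0.0, 0.1 → max 0.1
A3 regrets: 1.2, 2.2, 0.2, 0.3 → max 2.2
A4 regrets: 1.9, 0.4, 0.1, 0.0 → max 1.9
Smallest max regret = 0.1 → A2.

A2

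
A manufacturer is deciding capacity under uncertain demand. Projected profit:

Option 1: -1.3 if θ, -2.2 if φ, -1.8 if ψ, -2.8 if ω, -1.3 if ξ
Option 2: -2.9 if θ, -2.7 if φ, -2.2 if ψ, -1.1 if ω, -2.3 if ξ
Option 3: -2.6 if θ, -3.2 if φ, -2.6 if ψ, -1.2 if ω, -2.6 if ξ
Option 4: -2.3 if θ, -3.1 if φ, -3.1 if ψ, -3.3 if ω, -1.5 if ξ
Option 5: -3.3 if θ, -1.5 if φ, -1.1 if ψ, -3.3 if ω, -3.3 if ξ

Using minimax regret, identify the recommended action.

Option 2

Column bests: θ=-1.3, φ=-1.5, ψ=-1.1, ω=-1.1, ξ=-1.3.
Option 1 regrets: 0.0, 0.7, 0.7, 1.7, 0.0 → max 1.7
Option 2 regrets: 1.6, 1.2, 1.1, 0.0, 1.0 → max 1.6
Option 3 regrets: 1.3, 1.7, 1.5, 0.1, 1.3 → max 1.7
Option 4 regrets: 1.0, 1.6, 2.0, 2.2, 0.2 → max 2.2
Option 5 regrets: 2.0, 0.0, 0.0, 2.2, 2.0 → max 2.2
Smallest max regret = 1.6 → Option 2.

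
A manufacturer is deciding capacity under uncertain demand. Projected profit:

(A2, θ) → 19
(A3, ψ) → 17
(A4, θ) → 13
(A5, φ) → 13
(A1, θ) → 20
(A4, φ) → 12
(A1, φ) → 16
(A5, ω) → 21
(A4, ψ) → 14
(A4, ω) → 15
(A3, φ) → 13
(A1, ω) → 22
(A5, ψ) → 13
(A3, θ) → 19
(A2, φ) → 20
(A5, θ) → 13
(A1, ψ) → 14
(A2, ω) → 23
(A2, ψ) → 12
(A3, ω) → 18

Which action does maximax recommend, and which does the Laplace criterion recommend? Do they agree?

maximax → A2; laplace → A2 (agree)

Row maxima: A1=22, A2=23, A3=19, A4=15, A5=21
Best best-case = 23 → A2.
Row averages: A1=18, A2=18.5, A3=16.75, A4=13.5, A5=15
Highest average = 18.5 → A2.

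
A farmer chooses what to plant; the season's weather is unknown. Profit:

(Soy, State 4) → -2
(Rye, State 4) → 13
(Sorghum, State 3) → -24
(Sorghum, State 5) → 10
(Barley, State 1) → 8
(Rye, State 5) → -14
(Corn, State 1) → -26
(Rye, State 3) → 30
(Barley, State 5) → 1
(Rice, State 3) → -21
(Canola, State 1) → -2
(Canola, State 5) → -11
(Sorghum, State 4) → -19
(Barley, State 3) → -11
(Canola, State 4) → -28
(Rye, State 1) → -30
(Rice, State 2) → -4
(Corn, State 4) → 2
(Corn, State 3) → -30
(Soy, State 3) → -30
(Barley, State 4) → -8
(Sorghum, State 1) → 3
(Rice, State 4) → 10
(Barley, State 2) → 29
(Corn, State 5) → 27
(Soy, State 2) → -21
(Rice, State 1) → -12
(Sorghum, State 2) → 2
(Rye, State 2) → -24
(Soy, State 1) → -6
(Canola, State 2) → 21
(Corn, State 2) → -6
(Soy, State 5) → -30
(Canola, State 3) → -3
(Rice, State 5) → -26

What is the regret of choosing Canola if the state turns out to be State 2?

Best payoff under State 2 is 29.
Regret = 29 − 21 = 8.

8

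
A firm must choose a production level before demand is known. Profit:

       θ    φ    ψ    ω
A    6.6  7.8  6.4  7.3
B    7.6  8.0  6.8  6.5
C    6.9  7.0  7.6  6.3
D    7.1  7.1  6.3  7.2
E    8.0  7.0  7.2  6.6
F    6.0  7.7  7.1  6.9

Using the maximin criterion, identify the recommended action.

Row minima: A=6.4, B=6.5, C=6.3, D=6.3, E=6.6, F=6.0
Best worst-case = 6.6 → E.

E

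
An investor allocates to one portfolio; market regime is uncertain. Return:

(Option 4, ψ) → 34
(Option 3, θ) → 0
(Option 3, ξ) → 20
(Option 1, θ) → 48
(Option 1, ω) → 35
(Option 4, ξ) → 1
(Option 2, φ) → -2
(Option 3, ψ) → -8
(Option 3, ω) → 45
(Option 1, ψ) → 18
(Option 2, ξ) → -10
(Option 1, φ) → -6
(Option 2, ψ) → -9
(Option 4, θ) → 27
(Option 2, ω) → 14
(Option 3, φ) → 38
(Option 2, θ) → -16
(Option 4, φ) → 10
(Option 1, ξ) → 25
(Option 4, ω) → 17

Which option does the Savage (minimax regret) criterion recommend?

Option 4

Column bests: θ=48, φ=38, ψ=34, ω=45, ξ=25.
Option 1 regrets: 0, 44, 16, 10, 0 → max 44
Option 2 regrets: 64, 40, 43, 31, 35 → max 64
Option 3 regrets: 48, 0, 42, 0, 5 → max 48
Option 4 regrets: 21, 28, 0, 28, 24 → max 28
Smallest max regret = 28 → Option 4.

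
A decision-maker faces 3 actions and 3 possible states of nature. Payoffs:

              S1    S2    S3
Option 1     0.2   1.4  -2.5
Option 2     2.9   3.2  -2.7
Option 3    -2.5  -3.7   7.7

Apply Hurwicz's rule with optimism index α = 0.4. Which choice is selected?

Option 1: 0.4·1.4 + 0.6·(-2.5) = -0.94
Option 2: 0.4·3.2 + 0.6·(-2.7) = -0.34
Option 3: 0.4·7.7 + 0.6·(-3.7) = 0.86
Highest Hurwicz score = 0.86 → Option 3.

Option 3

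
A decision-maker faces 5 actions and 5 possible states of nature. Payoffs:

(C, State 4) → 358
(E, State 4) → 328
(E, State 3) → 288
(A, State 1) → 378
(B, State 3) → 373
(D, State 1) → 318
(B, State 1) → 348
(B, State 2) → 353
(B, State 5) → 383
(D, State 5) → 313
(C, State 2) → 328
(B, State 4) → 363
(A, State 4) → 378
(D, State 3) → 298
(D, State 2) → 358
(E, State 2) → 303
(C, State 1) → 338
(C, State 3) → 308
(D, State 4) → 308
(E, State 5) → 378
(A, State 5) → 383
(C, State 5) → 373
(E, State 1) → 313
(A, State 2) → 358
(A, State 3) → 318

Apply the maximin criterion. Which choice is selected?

B

Row minima: A=318, B=348, C=308, D=298, E=288
Best worst-case = 348 → B.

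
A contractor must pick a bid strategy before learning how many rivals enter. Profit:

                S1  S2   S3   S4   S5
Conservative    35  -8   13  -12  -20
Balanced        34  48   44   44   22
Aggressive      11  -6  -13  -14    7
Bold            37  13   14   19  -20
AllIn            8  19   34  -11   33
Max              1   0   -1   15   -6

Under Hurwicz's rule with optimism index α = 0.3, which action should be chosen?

Balanced

Conservative: 0.3·35 + 0.7·(-20) = -3.5
Balanced: 0.3·48 + 0.7·22 = 29.8
Aggressive: 0.3·11 + 0.7·(-14) = -6.5
Bold: 0.3·37 + 0.7·(-20) = -2.9
AllIn: 0.3·34 + 0.7·(-11) = 2.5
Max: 0.3·15 + 0.7·(-6) = 0.3
Highest Hurwicz score = 29.8 → Balanced.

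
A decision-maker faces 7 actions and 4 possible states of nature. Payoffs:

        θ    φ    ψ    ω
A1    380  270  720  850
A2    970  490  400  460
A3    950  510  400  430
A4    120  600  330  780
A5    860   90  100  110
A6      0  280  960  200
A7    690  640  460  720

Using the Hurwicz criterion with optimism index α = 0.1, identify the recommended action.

A7

A1: 0.1·850 + 0.9·270 = 328
A2: 0.1·970 + 0.9·400 = 457
A3: 0.1·950 + 0.9·400 = 455
A4: 0.1·780 + 0.9·120 = 186
A5: 0.1·860 + 0.9·90 = 167
A6: 0.1·960 + 0.9·0 = 96
A7: 0.1·720 + 0.9·460 = 486
Highest Hurwicz score = 486 → A7.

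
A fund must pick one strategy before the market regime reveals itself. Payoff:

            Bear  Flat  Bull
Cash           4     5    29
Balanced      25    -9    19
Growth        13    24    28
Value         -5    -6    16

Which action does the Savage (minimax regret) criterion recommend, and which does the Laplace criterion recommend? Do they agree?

minimax regret → Growth; laplace → Growth (agree)

Column bests: Bear=25, Flat=24, Bull=29.
Cash regrets: 21, 19, 0 → max 21
Balanced regrets: 0, 33, 10 → max 33
Growth regrets: 12, 0, 1 → max 12
Value regrets: 30, 30, 13 → max 30
Smallest max regret = 12 → Growth.
Row averages: Cash=38/3, Balanced=35/3, Growth=65/3, Value=5/3
Highest average = 65/3 → Growth.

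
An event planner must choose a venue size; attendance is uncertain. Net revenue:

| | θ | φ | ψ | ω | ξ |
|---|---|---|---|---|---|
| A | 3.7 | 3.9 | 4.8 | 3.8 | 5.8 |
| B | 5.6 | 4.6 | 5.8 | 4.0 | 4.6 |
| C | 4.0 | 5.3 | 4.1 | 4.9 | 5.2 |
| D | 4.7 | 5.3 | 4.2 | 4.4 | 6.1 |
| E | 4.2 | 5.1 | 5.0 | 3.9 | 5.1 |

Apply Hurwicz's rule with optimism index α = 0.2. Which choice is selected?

A: 0.2·5.8 + 0.8·3.7 = 4.12
B: 0.2·5.8 + 0.8·4.0 = 4.36
C: 0.2·5.3 + 0.8·4.0 = 4.26
D: 0.2·6.1 + 0.8·4.2 = 4.58
E: 0.2·5.1 + 0.8·3.9 = 4.14
Highest Hurwicz score = 4.58 → D.

D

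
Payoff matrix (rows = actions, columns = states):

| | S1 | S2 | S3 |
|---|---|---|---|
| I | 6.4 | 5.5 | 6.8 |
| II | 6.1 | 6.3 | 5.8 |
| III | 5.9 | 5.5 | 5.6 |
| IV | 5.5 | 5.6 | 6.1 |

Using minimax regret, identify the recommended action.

Column bests: S1=6.4, S2=6.3, S3=6.8.
I regrets: 0.0, 0.8, 0.0 → max 0.8
II regrets: 0.3, 0.0, 1.0 → max 1.0
III regrets: 0.5, 0.8, 1.2 → max 1.2
IV regrets: 0.9, 0.7, 0.7 → max 0.9
Smallest max regret = 0.8 → I.

I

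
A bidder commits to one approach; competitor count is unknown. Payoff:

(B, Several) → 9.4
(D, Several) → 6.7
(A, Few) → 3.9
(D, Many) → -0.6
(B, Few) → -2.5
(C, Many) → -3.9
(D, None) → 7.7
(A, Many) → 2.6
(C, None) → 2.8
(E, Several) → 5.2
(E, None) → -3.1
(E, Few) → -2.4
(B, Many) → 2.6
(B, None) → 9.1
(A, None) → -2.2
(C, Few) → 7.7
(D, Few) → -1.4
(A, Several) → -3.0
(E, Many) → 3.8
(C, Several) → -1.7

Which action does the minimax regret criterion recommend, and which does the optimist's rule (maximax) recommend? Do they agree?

minimax regret → D; maximax → B (disagree)

Column bests: None=9.1, Few=7.7, Several=9.4, Many=3.8.
A regrets: 11.3, 3.8, 12.4, 1.2 → max 12.4
B regrets: 0.0, 10.2, 0.0, 1.2 → max 10.2
C regrets: 6.3, 0.0, 11.1, 7.7 → max 11.1
D regrets: 1.4, 9.1, 2.7, 4.4 → max 9.1
E regrets: 12.2, 10.1, 4.2, 0.0 → max 12.2
Smallest max regret = 9.1 → D.
Row maxima: A=3.9, B=9.4, C=7.7, D=7.7, E=5.2
Best best-case = 9.4 → B.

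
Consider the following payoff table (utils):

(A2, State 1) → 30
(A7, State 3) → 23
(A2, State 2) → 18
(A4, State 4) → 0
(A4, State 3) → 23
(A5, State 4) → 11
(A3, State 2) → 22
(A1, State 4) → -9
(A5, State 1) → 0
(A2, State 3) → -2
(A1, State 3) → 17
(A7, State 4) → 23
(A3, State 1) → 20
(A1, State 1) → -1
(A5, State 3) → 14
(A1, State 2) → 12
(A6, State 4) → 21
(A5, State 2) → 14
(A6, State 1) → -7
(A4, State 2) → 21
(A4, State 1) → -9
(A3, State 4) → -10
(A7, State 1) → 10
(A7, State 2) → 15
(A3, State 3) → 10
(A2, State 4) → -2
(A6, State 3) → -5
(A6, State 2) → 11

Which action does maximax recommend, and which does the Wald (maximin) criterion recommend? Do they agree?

Row maxima: A1=17, A2=30, A3=22, A4=23, A5=14, A6=21, A7=23
Best best-case = 30 → A2.
Row minima: A1=-9, A2=-2, A3=-10, A4=-9, A5=0, A6=-7, A7=10
Best worst-case = 10 → A7.

maximax → A2; maximin → A7 (disagree)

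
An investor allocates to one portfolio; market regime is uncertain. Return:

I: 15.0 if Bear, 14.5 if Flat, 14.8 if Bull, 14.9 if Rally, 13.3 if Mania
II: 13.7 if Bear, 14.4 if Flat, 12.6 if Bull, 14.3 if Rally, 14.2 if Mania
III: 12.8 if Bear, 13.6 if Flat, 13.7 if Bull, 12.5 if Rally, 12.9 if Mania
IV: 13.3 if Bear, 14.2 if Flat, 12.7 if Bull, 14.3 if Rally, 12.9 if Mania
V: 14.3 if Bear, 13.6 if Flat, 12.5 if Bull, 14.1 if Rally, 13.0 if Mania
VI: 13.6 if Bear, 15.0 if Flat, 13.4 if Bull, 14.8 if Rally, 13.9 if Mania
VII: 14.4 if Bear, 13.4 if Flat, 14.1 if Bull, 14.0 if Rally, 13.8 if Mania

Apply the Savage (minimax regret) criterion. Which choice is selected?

I

Column bests: Bear=15.0, Flat=15.0, Bull=14.8, Rally=14.9, Mania=14.2.
I regrets: 0.0, 0.5, 0.0, 0.0, 0.9 → max 0.9
II regrets: 1.3, 0.6, 2.2, 0.6, 0.0 → max 2.2
III regrets: 2.2, 1.4, 1.1, 2.4, 1.3 → max 2.4
IV regrets: 1.7, 0.8, 2.1, 0.6, 1.3 → max 2.1
V regrets: 0.7, 1.4, 2.3, 0.8, 1.2 → max 2.3
VI regrets: 1.4, 0.0, 1.4, 0.1, 0.3 → max 1.4
VII regrets: 0.6, 1.6, 0.7, 0.9, 0.4 → max 1.6
Smallest max regret = 0.9 → I.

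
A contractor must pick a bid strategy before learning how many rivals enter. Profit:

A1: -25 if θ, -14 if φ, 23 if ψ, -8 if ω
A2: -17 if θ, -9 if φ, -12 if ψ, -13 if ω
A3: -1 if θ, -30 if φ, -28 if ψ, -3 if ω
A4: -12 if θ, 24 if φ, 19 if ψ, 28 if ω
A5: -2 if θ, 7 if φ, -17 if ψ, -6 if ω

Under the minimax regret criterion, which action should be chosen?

Column bests: θ=-1, φ=24, ψ=23, ω=28.
A1 regrets: 24, 38, 0, 36 → max 38
A2 regrets: 16, 33, 35, 41 → max 41
A3 regrets: 0, 54, 51, 31 → max 54
A4 regrets: 11, 0, 4, 0 → max 11
A5 regrets: 1, 17, 40, 34 → max 40
Smallest max regret = 11 → A4.

A4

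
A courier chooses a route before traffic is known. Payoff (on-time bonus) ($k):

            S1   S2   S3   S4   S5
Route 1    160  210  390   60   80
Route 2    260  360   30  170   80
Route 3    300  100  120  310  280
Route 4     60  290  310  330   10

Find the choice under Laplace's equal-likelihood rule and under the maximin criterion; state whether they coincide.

laplace → Route 3; maximin → Route 3 (agree)

Row averages: Route 1=180, Route 2=180, Route 3=222, Route 4=200
Highest average = 222 → Route 3.
Row minima: Route 1=60, Route 2=30, Route 3=100, Route 4=10
Best worst-case = 100 → Route 3.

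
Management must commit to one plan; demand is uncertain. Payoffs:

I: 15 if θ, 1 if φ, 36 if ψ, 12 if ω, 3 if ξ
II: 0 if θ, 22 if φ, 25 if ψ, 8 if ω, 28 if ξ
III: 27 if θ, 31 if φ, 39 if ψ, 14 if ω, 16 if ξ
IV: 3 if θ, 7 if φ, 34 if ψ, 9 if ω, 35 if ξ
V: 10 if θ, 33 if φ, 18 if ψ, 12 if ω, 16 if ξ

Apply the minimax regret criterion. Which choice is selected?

Column bests: θ=27, φ=33, ψ=39, ω=14, ξ=35.
I regrets: 12, 32, 3, 2, 32 → max 32
II regrets: 27, 11, 14, 6, 7 → max 27
III regrets: 0, 2, 0, 0, 19 → max 19
IV regrets: 24, 26, 5, 5, 0 → max 26
V regrets: 17, 0, 21, 2, 19 → max 21
Smallest max regret = 19 → III.

III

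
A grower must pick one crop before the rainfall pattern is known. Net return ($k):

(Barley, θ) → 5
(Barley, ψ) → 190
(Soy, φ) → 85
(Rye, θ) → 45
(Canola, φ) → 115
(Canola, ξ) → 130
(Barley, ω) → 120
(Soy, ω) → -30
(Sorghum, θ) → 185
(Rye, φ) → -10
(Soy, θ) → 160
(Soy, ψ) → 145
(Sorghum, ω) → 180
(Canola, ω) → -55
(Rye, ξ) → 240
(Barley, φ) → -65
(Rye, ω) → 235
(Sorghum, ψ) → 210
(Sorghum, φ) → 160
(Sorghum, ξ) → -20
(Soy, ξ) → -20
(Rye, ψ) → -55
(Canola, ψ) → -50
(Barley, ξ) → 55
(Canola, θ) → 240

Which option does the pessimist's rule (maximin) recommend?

Row minima: Canola=-55, Sorghum=-20, Barley=-65, Rye=-55, Soy=-30
Best worst-case = -20 → Sorghum.

Sorghum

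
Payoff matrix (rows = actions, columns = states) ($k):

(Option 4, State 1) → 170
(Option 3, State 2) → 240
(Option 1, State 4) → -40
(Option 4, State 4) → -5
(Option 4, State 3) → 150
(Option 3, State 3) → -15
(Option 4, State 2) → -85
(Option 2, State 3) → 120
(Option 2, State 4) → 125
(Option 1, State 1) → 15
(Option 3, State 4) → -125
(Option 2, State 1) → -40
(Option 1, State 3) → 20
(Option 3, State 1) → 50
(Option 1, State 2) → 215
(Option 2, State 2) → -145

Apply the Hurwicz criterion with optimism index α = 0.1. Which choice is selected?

Option 1: 0.1·215 + 0.9·(-40) = -14.5
Option 2: 0.1·125 + 0.9·(-145) = -118
Option 3: 0.1·240 + 0.9·(-125) = -88.5
Option 4: 0.1·170 + 0.9·(-85) = -59.5
Highest Hurwicz score = -14.5 → Option 1.

Option 1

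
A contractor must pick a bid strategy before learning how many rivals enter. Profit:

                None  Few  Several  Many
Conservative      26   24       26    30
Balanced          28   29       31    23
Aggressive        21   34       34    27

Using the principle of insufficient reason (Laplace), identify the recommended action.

Aggressive

Row averages: Conservative=26.5, Balanced=27.75, Aggressive=29
Highest average = 29 → Aggressive.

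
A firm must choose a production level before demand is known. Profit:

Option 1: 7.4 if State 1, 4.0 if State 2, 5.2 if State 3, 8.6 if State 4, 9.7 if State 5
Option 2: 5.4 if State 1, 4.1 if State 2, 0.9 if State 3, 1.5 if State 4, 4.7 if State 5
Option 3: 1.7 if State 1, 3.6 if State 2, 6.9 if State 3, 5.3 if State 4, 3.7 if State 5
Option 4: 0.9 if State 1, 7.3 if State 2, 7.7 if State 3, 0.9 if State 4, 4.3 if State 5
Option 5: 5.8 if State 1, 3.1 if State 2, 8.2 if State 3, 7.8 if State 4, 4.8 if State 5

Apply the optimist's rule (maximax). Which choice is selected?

Row maxima: Option 1=9.7, Option 2=5.4, Option 3=6.9, Option 4=7.7, Option 5=8.2
Best best-case = 9.7 → Option 1.

Option 1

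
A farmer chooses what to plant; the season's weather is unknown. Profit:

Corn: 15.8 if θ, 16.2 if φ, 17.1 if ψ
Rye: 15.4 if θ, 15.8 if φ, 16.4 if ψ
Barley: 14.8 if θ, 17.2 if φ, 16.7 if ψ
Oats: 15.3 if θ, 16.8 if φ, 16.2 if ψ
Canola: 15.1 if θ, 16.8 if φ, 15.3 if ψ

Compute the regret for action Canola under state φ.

0.4

Best payoff under φ is 17.2.
Regret = 17.2 − 16.8 = 0.4.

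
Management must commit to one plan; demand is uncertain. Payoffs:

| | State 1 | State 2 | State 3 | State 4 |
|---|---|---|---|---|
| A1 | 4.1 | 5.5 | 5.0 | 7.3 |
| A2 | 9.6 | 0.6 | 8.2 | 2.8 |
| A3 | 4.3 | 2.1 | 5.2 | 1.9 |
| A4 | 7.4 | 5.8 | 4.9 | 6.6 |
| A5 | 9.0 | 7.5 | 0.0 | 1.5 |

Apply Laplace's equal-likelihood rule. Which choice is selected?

Row averages: A1=5.475, A2=5.3, A3=3.375, A4=6.175, A5=4.5
Highest average = 6.175 → A4.

A4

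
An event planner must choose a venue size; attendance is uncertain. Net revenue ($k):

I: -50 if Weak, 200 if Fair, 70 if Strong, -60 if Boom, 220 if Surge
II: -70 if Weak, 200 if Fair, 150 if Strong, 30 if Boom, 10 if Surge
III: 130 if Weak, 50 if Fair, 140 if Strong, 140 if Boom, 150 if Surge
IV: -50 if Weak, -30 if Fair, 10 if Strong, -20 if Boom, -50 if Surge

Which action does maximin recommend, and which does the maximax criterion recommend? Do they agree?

Row minima: I=-60, II=-70, III=50, IV=-50
Best worst-case = 50 → III.
Row maxima: I=220, II=200, III=150, IV=10
Best best-case = 220 → I.

maximin → III; maximax → I (disagree)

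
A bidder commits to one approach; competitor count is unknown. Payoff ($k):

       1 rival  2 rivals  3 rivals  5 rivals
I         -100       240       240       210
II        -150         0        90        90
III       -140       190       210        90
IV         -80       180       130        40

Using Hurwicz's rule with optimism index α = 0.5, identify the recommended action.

I

I: 0.5·240 + 0.5·(-100) = 70
II: 0.5·90 + 0.5·(-150) = -30
III: 0.5·210 + 0.5·(-140) = 35
IV: 0.5·180 + 0.5·(-80) = 50
Highest Hurwicz score = 70 → I.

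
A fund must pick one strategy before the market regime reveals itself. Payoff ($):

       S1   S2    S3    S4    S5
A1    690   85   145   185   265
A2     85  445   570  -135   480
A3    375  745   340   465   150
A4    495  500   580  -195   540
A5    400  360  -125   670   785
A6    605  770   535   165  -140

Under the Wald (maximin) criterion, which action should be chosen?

A3

Row minima: A1=85, A2=-135, A3=150, A4=-195, A5=-125, A6=-140
Best worst-case = 150 → A3.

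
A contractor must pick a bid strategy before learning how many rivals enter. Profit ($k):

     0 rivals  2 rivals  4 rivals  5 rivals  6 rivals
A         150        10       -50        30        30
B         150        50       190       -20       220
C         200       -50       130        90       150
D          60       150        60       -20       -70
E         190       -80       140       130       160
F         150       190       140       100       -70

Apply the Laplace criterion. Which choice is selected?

Row averages: A=34, B=118, C=104, D=36, E=108, F=102
Highest average = 118 → B.

B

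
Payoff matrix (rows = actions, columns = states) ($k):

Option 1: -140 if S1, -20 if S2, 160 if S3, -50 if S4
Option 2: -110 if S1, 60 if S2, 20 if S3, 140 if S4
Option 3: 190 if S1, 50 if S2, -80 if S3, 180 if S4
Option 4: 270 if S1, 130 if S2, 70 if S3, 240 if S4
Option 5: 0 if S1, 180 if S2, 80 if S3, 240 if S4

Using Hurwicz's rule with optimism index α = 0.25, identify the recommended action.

Option 1: 0.25·160 + 0.75·(-140) = -65
Option 2: 0.25·140 + 0.75·(-110) = -47.5
Option 3: 0.25·190 + 0.75·(-80) = -12.5
Option 4: 0.25·270 + 0.75·70 = 120
Option 5: 0.25·240 + 0.75·0 = 60
Highest Hurwicz score = 120 → Option 4.

Option 4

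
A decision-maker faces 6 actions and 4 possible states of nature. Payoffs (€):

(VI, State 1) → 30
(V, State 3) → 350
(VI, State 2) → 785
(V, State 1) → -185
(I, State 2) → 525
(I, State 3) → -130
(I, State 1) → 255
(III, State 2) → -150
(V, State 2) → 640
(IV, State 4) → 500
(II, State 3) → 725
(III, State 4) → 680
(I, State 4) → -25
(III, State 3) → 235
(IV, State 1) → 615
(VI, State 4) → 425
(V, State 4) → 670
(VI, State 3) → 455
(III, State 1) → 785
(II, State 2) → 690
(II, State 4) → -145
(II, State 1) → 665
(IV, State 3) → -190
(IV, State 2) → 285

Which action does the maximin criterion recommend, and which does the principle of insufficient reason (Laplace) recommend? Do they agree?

Row minima: I=-130, II=-145, III=-150, IV=-190, V=-185, VI=30
Best worst-case = 30 → VI.
Row averages: I=156.25, II=483.75, III=387.5, IV=302.5, V=368.75, VI=423.75
Highest average = 483.75 → II.

maximin → VI; laplace → II (disagree)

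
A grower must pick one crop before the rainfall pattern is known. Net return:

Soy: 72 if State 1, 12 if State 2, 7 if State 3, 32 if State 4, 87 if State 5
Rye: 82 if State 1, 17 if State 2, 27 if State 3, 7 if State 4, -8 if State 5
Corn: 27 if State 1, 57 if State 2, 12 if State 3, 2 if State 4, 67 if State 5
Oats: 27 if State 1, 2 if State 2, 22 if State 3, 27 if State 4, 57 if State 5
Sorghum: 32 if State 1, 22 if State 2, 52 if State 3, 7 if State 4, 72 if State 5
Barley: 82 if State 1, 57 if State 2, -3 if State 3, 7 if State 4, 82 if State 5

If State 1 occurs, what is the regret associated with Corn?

55

Best payoff under State 1 is 82.
Regret = 82 − 27 = 55.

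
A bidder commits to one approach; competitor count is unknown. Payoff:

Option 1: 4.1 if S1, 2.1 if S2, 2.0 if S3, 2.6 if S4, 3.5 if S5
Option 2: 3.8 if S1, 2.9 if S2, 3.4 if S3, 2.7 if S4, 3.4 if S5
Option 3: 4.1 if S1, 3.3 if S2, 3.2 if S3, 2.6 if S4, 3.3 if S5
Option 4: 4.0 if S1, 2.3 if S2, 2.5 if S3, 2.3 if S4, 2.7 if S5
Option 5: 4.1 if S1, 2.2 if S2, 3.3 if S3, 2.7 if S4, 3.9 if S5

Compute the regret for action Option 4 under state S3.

0.9

Best payoff under S3 is 3.4.
Regret = 3.4 − 2.5 = 0.9.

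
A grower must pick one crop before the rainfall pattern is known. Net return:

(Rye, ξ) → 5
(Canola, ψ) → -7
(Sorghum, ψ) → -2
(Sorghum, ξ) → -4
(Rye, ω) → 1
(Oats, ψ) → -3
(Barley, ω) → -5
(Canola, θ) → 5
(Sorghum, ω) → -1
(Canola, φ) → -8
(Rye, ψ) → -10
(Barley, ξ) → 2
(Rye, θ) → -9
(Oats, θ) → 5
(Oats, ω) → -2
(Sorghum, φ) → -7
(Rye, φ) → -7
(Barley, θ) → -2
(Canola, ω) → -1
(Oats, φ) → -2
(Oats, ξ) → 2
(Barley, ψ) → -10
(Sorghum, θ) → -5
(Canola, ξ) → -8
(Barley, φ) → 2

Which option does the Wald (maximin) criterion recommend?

Row minima: Rye=-10, Oats=-3, Sorghum=-7, Barley=-10, Canola=-8
Best worst-case = -3 → Oats.

Oats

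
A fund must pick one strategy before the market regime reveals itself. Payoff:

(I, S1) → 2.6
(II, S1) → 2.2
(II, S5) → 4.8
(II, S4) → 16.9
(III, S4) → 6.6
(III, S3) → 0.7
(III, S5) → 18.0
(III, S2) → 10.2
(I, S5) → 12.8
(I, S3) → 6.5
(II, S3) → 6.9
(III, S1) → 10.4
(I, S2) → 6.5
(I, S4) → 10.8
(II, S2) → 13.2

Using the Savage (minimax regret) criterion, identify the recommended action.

I

Column bests: S1=10.4, S2=13.2, S3=6.9, S4=16.9, S5=18.0.
I regrets: 7.8, 6.7, 0.4, 6.1, 5.2 → max 7.8
II regrets: 8.2, 0.0, 0.0, 0.0, 13.2 → max 13.2
III regrets: 0.0, 3.0, 6.2, 10.3, 0.0 → max 10.3
Smallest max regret = 7.8 → I.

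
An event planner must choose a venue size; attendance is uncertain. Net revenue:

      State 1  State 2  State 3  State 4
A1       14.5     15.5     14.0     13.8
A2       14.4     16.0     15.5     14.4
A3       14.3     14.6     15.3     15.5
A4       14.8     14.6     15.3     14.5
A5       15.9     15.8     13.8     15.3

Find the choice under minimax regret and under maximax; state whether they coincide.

Column bests: State 1=15.9, State 2=16.0, State 3=15.5, State 4=15.5.
A1 regrets: 1.4, 0.5, 1.5, 1.7 → max 1.7
A2 regrets: 1.5, 0.0, 0.0, 1.1 → max 1.5
A3 regrets: 1.6, 1.4, 0.2, 0.0 → max 1.6
A4 regrets: 1.1, 1.4, 0.2, 1.0 → max 1.4
A5 regrets: 0.0, 0.2, 1.7, 0.2 → max 1.7
Smallest max regret = 1.4 → A4.
Row maxima: A1=15.5, A2=16.0, A3=15.5, A4=15.3, A5=15.9
Best best-case = 16.0 → A2.

minimax regret → A4; maximax → A2 (disagree)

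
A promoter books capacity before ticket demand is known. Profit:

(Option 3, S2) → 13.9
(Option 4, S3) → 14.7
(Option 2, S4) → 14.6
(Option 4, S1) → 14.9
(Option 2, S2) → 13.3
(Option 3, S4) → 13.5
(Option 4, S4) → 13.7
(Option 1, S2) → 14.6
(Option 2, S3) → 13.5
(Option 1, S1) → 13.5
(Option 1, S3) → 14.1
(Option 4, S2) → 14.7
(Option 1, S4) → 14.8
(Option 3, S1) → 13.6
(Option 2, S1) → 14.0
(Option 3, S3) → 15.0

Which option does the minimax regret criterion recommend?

Column bests: S1=14.9, S2=14.7, S3=15.0, S4=14.8.
Option 1 regrets: 1.4, 0.1, 0.9, 0.0 → max 1.4
Option 2 regrets: 0.9, 1.4, 1.5, 0.2 → max 1.5
Option 3 regrets: 1.3, 0.8, 0.0, 1.3 → max 1.3
Option 4 regrets: 0.0, 0.0, 0.3, 1.1 → max 1.1
Smallest max regret = 1.1 → Option 4.

Option 4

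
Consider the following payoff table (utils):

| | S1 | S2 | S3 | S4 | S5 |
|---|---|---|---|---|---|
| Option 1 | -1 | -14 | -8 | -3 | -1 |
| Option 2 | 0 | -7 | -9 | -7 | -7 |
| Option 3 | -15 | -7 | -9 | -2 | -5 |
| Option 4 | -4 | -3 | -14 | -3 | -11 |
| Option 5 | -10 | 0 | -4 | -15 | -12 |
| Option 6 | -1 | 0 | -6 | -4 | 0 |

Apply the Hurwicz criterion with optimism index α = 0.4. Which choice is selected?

Option 6

Option 1: 0.4·(-1) + 0.6·(-14) = -8.8
Option 2: 0.4·0 + 0.6·(-9) = -5.4
Option 3: 0.4·(-2) + 0.6·(-15) = -9.8
Option 4: 0.4·(-3) + 0.6·(-14) = -9.6
Option 5: 0.4·0 + 0.6·(-15) = -9
Option 6: 0.4·0 + 0.6·(-6) = -3.6
Highest Hurwicz score = -3.6 → Option 6.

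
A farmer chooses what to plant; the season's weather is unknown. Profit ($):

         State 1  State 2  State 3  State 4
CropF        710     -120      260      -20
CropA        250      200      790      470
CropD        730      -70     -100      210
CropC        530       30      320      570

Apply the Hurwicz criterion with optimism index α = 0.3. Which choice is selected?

CropF: 0.3·710 + 0.7·(-120) = 129
CropA: 0.3·790 + 0.7·200 = 377
CropD: 0.3·730 + 0.7·(-100) = 149
CropC: 0.3·570 + 0.7·30 = 192
Highest Hurwicz score = 377 → CropA.

CropA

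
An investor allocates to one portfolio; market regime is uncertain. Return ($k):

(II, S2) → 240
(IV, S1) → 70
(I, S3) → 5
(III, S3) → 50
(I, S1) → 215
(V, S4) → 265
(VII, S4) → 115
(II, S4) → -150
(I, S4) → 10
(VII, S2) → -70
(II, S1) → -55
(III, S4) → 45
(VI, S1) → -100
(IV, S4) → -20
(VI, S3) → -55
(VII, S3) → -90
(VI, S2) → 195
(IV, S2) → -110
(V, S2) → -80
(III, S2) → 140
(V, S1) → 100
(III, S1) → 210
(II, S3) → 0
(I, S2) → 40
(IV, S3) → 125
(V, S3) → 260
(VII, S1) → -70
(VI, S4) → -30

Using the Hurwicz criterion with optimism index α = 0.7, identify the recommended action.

I: 0.7·215 + 0.3·5 = 152
II: 0.7·240 + 0.3·(-150) = 123
III: 0.7·210 + 0.3·45 = 160.5
IV: 0.7·125 + 0.3·(-110) = 54.5
V: 0.7·265 + 0.3·(-80) = 161.5
VI: 0.7·195 + 0.3·(-100) = 106.5
VII: 0.7·115 + 0.3·(-90) = 53.5
Highest Hurwicz score = 161.5 → V.

V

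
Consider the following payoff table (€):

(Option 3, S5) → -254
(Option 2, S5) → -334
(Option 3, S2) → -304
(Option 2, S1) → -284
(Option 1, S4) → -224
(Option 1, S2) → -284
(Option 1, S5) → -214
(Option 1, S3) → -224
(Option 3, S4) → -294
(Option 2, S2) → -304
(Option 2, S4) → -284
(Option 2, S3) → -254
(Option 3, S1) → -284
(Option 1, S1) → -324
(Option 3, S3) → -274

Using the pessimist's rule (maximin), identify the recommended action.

Option 3

Row minima: Option 1=-324, Option 2=-334, Option 3=-304
Best worst-case = -304 → Option 3.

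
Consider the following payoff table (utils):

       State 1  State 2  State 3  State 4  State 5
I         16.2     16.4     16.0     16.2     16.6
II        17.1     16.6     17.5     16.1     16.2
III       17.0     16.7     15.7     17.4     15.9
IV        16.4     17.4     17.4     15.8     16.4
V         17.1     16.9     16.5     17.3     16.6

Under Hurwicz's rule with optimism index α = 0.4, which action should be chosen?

I: 0.4·16.6 + 0.6·16.0 = 16.24
II: 0.4·17.5 + 0.6·16.1 = 16.66
III: 0.4·17.4 + 0.6·15.7 = 16.38
IV: 0.4·17.4 + 0.6·15.8 = 16.44
V: 0.4·17.3 + 0.6·16.5 = 16.82
Highest Hurwicz score = 16.82 → V.

V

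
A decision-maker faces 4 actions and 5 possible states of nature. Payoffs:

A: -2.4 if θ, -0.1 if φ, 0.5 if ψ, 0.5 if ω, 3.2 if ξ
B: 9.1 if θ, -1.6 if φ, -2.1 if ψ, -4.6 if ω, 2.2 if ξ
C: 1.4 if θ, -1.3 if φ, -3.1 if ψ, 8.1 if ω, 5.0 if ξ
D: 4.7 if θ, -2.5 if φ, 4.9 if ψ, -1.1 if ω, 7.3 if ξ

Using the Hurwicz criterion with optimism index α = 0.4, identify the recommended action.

D

A: 0.4·3.2 + 0.6·(-2.4) = -0.16
B: 0.4·9.1 + 0.6·(-4.6) = 0.88
C: 0.4·8.1 + 0.6·(-3.1) = 1.38
D: 0.4·7.3 + 0.6·(-2.5) = 1.42
Highest Hurwicz score = 1.42 → D.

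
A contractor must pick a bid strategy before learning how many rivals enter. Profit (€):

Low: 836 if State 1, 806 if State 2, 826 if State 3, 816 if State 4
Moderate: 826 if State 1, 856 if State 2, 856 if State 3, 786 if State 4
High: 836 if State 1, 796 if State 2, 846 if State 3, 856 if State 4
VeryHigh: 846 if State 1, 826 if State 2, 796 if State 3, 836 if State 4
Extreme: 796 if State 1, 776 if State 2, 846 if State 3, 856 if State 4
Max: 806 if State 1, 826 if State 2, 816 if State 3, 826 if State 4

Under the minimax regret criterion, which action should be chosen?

Column bests: State 1=846, State 2=856, State 3=856, State 4=856.
Low regrets: 10, 50, 30, 40 → max 50
Moderate regrets: 20, 0, 0, 70 → max 70
High regrets: 10, 60, 10, 0 → max 60
VeryHigh regrets: 0, 30, 60, 20 → max 60
Extreme regrets: 50, 80, 10, 0 → max 80
Max regrets: 40, 30, 40, 30 → max 40
Smallest max regret = 40 → Max.

Max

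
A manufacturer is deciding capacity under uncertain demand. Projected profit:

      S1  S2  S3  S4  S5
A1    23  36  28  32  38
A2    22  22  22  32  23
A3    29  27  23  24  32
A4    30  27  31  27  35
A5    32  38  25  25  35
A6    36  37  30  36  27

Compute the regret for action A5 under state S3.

Best payoff under S3 is 31.
Regret = 31 − 25 = 6.

6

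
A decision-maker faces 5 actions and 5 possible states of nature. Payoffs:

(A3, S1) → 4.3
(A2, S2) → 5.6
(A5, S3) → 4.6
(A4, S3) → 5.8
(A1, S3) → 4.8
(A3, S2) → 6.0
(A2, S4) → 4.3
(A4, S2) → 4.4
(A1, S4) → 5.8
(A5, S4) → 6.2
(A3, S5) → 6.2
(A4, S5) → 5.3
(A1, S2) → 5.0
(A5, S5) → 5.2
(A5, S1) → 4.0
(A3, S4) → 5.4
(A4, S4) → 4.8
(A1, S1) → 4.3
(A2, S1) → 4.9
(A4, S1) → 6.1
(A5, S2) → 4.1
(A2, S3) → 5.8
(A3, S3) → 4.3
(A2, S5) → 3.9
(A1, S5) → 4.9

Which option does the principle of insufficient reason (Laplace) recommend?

Row averages: A1=4.96, A2=4.9, A3=5.24, A4=5.28, A5=4.82
Highest average = 5.28 → A4.

A4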